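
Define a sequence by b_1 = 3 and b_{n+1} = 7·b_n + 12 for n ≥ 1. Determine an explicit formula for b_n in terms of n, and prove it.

Computing the first terms: b_1 = 3, b_2 = 33, b_3 = 243. This suggests b_n = 5·7^(n - 1) - 2.
Base case (n = 1): the formula gives 3 = 3 = b_1.
Inductive step: assume the claim holds for n = j, so b_j = 5·7^(j - 1) - 2.
Then b_{j+1} = 7·b_j + 12 = 7·(5·7^(j - 1) - 2) + 12 = 5·7^j - 2 = 5·7^((j+1) - 1) - 2,
which is the claimed formula at n = j+1.
This completes the induction.

b_n = 5·7^(n - 1) - 2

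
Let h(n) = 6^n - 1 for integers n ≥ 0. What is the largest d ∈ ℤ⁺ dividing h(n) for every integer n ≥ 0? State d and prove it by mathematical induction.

Computing the first values: h(0) = 0 and h(1) = 5; gcd(0, 5) = 5, so d ≤ 5.
We prove 5 | 6^n - 1 for all n ≥ 0 by induction on n.
Base case (n = 0): h(0) = 0 = 5·(0), so 5 | h(0).
Inductive step: assume the claim holds for n = k, i.e. 5 | h(k). Then
h(k+1) = 6^(k+1) - 1 = 6·(6^k - 1) + 5 = 6·h(k) + 5. The first term is divisible by 5 by the inductive hypothesis, and 5 is divisible by 5. Hence 5 | h(k+1).
This completes the induction.
Therefore the largest such d is 5.

d = 5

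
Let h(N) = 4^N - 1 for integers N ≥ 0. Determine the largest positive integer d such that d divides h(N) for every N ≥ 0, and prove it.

d = 3

Computing the first values: h(0) = 0 and h(1) = 3; gcd(0, 3) = 3, so d ≤ 3.
We prove 3 | 4^N - 1 for all N ≥ 0 by induction on N.
When N = 0: h(0) = 0 = 3·(0), so 3 | h(0).
For the inductive step, assume it holds for an arbitrary m ≥ 0, i.e. 3 | h(m). Then
h(m+1) = 4^(m+1) - 1 = 4·(4^m - 1) + 3 = 4·h(m) + 3. The first term is divisible by 3 by the inductive hypothesis, and 3 is divisible by 3. Hence 3 | h(m+1).
By the principle of mathematical induction, the result holds for all N ≥ 0.
Therefore the largest such d is 3.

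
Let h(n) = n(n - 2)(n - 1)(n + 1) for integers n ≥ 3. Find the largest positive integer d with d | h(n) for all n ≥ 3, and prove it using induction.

Computing the first values: h(3) = 24 and h(4) = 120; gcd(24, 120) = 24, so d ≤ 24.
We prove 24 | n(n - 2)(n - 1)(n + 1) for all n ≥ 3 by induction on n.
When n = 3: h(3) = 24 = 24·(1), so 24 | h(3).
Suppose the result is true for n = r, i.e. 24 | h(r). Then
h(r+1) − h(r) = (r-1)·r·(r+1)·(r+2) − (r-2)·(r-1)·r·(r+1) = (r-1)·r·(r+1)·[(r+2) − (r-2)] = 4·(r-1)·r·(r+1). The product of 3 consecutive integers is divisible by (3)! = 6, so h(r+1) − h(r) is divisible by 4·6 = 24. By the inductive hypothesis 24 | h(r), hence 24 | h(r+1).
This completes the induction.
Therefore the largest such d is 24.

d = 24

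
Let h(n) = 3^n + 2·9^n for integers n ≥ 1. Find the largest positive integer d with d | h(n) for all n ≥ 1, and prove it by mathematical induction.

d = 3

Computing the first values: h(1) = 21 and h(2) = 171; gcd(21, 171) = 3, so d ≤ 3.
We prove 3 | 3^n + 2·9^n for all n ≥ 1 by induction on n.
When n = 1: h(1) = 21 = 3·(7), so 3 | h(1).
Inductive step: assume the claim holds for n = k, i.e. 3 | h(k). Then
h(k+1) − 9·h(k) = (3^(k+1) + 2·9^(k+1)) − 9·(3^k + 2·9^k) = (1)·3^k·(3 − 9) = (-6)·3^k. Since 3 | h(k) by the inductive hypothesis, 3 | 9·h(k); and 3 | -6 since -6 = 3·-2. Therefore 3 | h(k+1).
By induction, the statement is established for all n ≥ 1.
Therefore the largest such d is 3.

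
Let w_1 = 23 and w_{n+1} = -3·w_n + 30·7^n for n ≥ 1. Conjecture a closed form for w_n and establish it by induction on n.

w_n = 2(-3)^(n - 1) + 3·7^n

Computing the first terms: w_1 = 23, w_2 = 141, w_3 = 1047. This suggests w_n = 2(-3)^(n - 1) + 3·7^n.
When n = 1: the formula gives 23 = 23 = w_1.
Inductive step: suppose the statement holds for some j ≥ 1, so w_j = 2(-3)^(j - 1) + 3·7^j.
Then w_{j+1} = -3·w_j + 30·7^j = -3·(2(-3)^(j - 1) + 3·7^j) + 30·7^j = 2(-3)^j + 3·7^(j + 1) = 2(-3)^((j+1) - 1) + 3·7^(j+1),
which is the claimed formula at n = j+1.
This completes the induction.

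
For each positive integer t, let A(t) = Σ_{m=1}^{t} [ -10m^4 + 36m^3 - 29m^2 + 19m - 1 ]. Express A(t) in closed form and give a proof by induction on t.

A(t) = -t(2t^4 - 4t^3 - 5t^2 - 4t - 4)

We claim A(t) = -t(2t^4 - 4t^3 - 5t^2 - 4t - 4) for all t ≥ 1.
Base case (t = 1): A(1) = 15, and the closed form gives 15. They agree.
Inductive step: suppose the statement holds for some m ≥ 1, so A(m) = m(-2m^4 + 4m^3 + 5m^2 + 4m + 4).
Then A(m+1) = A(m) + (-10m^4 - 4m^3 + 19m^2 + 29m + 15) = (m(-2m^4 + 4m^3 + 5m^2 + 4m + 4)) + (-10m^4 - 4m^3 + 19m^2 + 29m + 15).
Simplifying, A(m+1) = -(m + 1)(2m^4 + 4m^3 - 5m^2 - 18m - 15) = -(m+1)(2(m+1)^4 - 4(m+1)^3 - 5(m+1)^2 - 4(m+1) - 4),
which is the closed form with t = m+1.
By induction, the statement is established for all t ≥ 1.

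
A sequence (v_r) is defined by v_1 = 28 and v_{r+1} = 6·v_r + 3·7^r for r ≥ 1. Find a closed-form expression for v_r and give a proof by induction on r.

Computing the first terms: v_1 = 28, v_2 = 189, v_3 = 1281. This suggests v_r = 7·6^(r - 1) + 3·7^r.
Base step (r = 1): the formula gives 28 = 28 = v_1.
Inductive step: assume the claim holds for r = k, so v_k = 7·6^(k - 1) + 3·7^k.
Then v_{k+1} = 6·v_k + 3·7^k = 6·(7·6^(k - 1) + 3·7^k) + 3·7^k = 7·6^k + 3·7^(k + 1) = 7·6^((k+1) - 1) + 3·7^(k+1),
which is the claimed formula at r = k+1.
By induction, the statement is established for all r ≥ 1.

v_r = 7·6^(r - 1) + 3·7^r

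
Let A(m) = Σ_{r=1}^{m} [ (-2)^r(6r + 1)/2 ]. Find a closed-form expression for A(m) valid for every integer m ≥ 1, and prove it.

We claim A(m) = (-2)^m(2m + 1) - 1 for all m ≥ 1.
When m = 1: A(1) = -7, and the closed form gives -7. They agree.
Inductive step: suppose the statement holds for some r ≥ 1, so A(r) = (-2)^r(2r + 1) - 1.
Then A(r+1) = A(r) + ((-2)^r(-6r - 7)) = ((-2)^r(2r + 1) - 1) + ((-2)^r(-6r - 7)).
Simplifying, A(r+1) = -4(-2)^r·r - 6(-2)^r - 1 = (-2)^(r+1)(2(r+1) + 1) - 1,
which is the closed form with m = r+1.
This completes the induction.

A(m) = (-2)^m(2m + 1) - 1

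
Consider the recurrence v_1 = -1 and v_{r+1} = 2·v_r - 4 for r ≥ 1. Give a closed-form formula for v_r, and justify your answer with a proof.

Computing the first terms: v_1 = -1, v_2 = -6, v_3 = -16. This suggests v_r = -5·2^(r - 1) + 4.
When r = 1: the formula gives -1 = -1 = v_1.
Inductive step: assume the claim holds for r = p, so v_p = -5·2^(p - 1) + 4.
Then v_{p+1} = 2·v_p - 4 = 2·(-5·2^(p - 1) + 4) - 4 = -5·2^p + 4 = -5·2^((p+1) - 1) + 4,
which is the claimed formula at r = p+1.
Hence, by induction on r, the claim holds for every r ≥ 1.

v_r = -5·2^(r - 1) + 4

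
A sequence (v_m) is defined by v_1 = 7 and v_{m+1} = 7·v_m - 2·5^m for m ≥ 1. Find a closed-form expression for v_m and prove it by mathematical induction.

v_m = 5^m + 2·7^(m - 1)

Computing the first terms: v_1 = 7, v_2 = 39, v_3 = 223. This suggests v_m = 5^m + 2·7^(m - 1).
Base step (m = 1): the formula gives 7 = 7 = v_1.
Suppose the result is true for m = i, so v_i = 5^i + 2·7^(i - 1).
Then v_{i+1} = 7·v_i - 2·5^i = 7·(5^i + 2·7^(i - 1)) - 2·5^i = 5^(i + 1) + 2·7^i = 5^(i+1) + 2·7^((i+1) - 1),
which is the claimed formula at m = i+1.
This completes the induction.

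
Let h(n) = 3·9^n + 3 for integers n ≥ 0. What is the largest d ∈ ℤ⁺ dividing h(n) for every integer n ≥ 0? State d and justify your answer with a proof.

Computing the first values: h(0) = 6 and h(1) = 30; gcd(6, 30) = 6, so d ≤ 6.
We prove 6 | 3·9^n + 3 for all n ≥ 0 by induction on n.
When n = 0: h(0) = 6 = 6·(1), so 6 | h(0).
Suppose the result is true for n = m, i.e. 6 | h(m). Then
h(m+1) = 3·9^(m+1) + 3 = 9·(3·9^m + 3) - 24 = 9·h(m) - 24. The first term is divisible by 6 by the inductive hypothesis, and -24 is divisible by 6. Hence 6 | h(m+1).
This completes the induction.
Therefore the largest such d is 6.

d = 6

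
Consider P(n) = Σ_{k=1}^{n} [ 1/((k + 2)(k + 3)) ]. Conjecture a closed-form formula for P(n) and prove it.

We claim P(n) = n/(3(n + 3)) for all n ≥ 1.
Base case (n = 1): P(1) = 1/12, and the closed form gives 1/12. They agree.
Inductive step: suppose the statement holds for some k ≥ 1, so P(k) = k/(3(k + 3)).
Then P(k+1) = P(k) + (1/((k + 3)(k + 4))) = (k/(3(k + 3))) + (1/((k + 3)(k + 4))).
Simplifying, P(k+1) = (k + 1)/(3(k + 4)) = (k+1)/(3((k+1) + 3)),
which is the closed form with n = k+1.
By the principle of mathematical induction, the result holds for all n ≥ 1.

P(n) = n/(3(n + 3))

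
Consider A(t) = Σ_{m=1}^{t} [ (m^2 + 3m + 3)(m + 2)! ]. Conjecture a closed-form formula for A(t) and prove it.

We claim A(t) = (t + 1)(t + 3)! - 6 for all t ≥ 1.
Base case (t = 1): A(1) = 42, and the closed form gives 42. They agree.
Inductive step: assume the claim holds for t = m, so A(m) = (m + 1)(m + 3)! - 6.
Then A(m+1) = A(m) + ((m^2 + 5m + 7)(m + 3)!) = ((m + 1)(m + 3)! - 6) + ((m^2 + 5m + 7)(m + 3)!).
Simplifying, A(m+1) = ((m+1) + 1)((m+1) + 3)! - 6,
which is the closed form with t = m+1.
By the principle of mathematical induction, the result holds for all t ≥ 1.

A(t) = (t + 1)(t + 3)! - 6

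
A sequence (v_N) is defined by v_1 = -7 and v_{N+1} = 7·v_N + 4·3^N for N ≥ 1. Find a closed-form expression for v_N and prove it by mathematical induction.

v_N = -3^N - 4·7^(N - 1)

Computing the first terms: v_1 = -7, v_2 = -37, v_3 = -223. This suggests v_N = -3^N - 4·7^(N - 1).
Base case (N = 1): the formula gives -7 = -7 = v_1.
Inductive step: suppose the statement holds for some k ≥ 1, so v_k = -3^k - 4·7^(k - 1).
Then v_{k+1} = 7·v_k + 4·3^k = 7·(-3^k - 4·7^(k - 1)) + 4·3^k = -3^(k + 1) - 4·7^k = -3^(k+1) - 4·7^((k+1) - 1),
which is the claimed formula at N = k+1.
By the principle of mathematical induction, the result holds for all N ≥ 1.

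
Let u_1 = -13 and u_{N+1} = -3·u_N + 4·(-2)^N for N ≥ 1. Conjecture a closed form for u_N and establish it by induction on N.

Computing the first terms: u_1 = -13, u_2 = 31, u_3 = -77. This suggests u_N = (-2)^(N + 2) - 5(-3)^(N - 1).
Base case (N = 1): the formula gives -13 = -13 = u_1.
Suppose the result is true for N = r, so u_r = (-2)^(r + 2) - 5(-3)^(r - 1).
Then u_{r+1} = -3·u_r + 4·(-2)^r = -3·((-2)^(r + 2) - 5(-3)^(r - 1)) + 4·(-2)^r = (-2)^(r + 3) - 5(-3)^r = (-2)^((r+1) + 2) - 5(-3)^((r+1) - 1),
which is the claimed formula at N = r+1.
By the principle of mathematical induction, the result holds for all N ≥ 1.

u_N = (-2)^(N + 2) - 5(-3)^(N - 1)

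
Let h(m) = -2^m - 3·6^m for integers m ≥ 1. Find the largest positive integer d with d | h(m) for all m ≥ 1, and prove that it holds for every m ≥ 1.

d = 4

Computing the first values: h(1) = -20 and h(2) = -112; gcd(-20, -112) = 4, so d ≤ 4.
We prove 4 | -2^m - 3·6^m for all m ≥ 1 by induction on m.
Base step (m = 1): h(1) = -20 = 4·(-5), so 4 | h(1).
Inductive step: suppose the statement holds for some j ≥ 1, i.e. 4 | h(j). Then
h(j+1) − 6·h(j) = (-2^(j+1) - 3·6^(j+1)) − 6·(-2^j - 3·6^j) = (-1)·2^j·(2 − 6) = (4)·2^j. Since 4 | h(j) by the inductive hypothesis, 4 | 6·h(j); and 4 | 4 since 4 = 4·1. Therefore 4 | h(j+1).
By the principle of mathematical induction, the result holds for all m ≥ 1.
Therefore the largest such d is 4.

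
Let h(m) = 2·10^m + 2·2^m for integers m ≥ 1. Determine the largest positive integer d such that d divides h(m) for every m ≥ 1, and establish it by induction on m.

d = 8

Computing the first values: h(1) = 24 and h(2) = 208; gcd(24, 208) = 8, so d ≤ 8.
We prove 8 | 2·10^m + 2·2^m for all m ≥ 1 by induction on m.
For the base case m = 1: h(1) = 24 = 8·(3), so 8 | h(1).
Suppose the result is true for m = r, i.e. 8 | h(r). Then
h(r+1) − 10·h(r) = (2·10^(r+1) + 2·2^(r+1)) − 10·(2·10^r + 2·2^r) = (2)·2^r·(2 − 10) = (-16)·2^r. Since 8 | h(r) by the inductive hypothesis, 8 | 10·h(r); and 8 | -16 since -16 = 8·-2. Therefore 8 | h(r+1).
By the principle of mathematical induction, the result holds for all m ≥ 1.
Therefore the largest such d is 8.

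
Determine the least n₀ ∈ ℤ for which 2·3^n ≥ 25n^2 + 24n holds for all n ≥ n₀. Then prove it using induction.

At n = 5: 486 < 745, so the inequality fails and n₀ ≥ 6. We prove 2·3^n ≥ 25n^2 + 24n for all n ≥ 6.
Base step (n = 6): 2·3^n = 1458 and 25n^2 + 24n = 1044, so 1458 ≥ 1044.
For the inductive step, assume it holds for an arbitrary m ≥ 6, so 2·3^m ≥ 25m^2 + 24m.
Then 2·3^(m + 1) = 3·(2·3^m) ≥ 3·(25m^2 + 24m).
Also, for m ≥ 6 we have 3·(25m^2 + 24m) ≥ 25(m+1)^2 + 24(m+1), since 3·(25m^2 + 24m) − (25(m+1)^2 + 24(m+1)) = 50m^2 - 2m - 49, which is nonnegative for all m ≥ 6.
Combining, 2·3^(m + 1) ≥ 25(m+1)^2 + 24(m+1).
By the principle of mathematical induction, the result holds for all n ≥ 6.
Hence the smallest such n₀ is 6.

n₀ = 6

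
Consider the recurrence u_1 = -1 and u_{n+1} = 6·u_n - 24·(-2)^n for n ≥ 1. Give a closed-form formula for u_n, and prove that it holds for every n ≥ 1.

Computing the first terms: u_1 = -1, u_2 = 42, u_3 = 156. This suggests u_n = 3(-2)^n + 5·6^(n - 1).
Base case (n = 1): the formula gives -1 = -1 = u_1.
Inductive step: assume the claim holds for n = r, so u_r = 3(-2)^r + 5·6^(r - 1).
Then u_{r+1} = 6·u_r - 24·(-2)^r = 6·(3(-2)^r + 5·6^(r - 1)) - 24·(-2)^r = 3(-2)^(r + 1) + 5·6^r = 3(-2)^(r+1) + 5·6^((r+1) - 1),
which is the claimed formula at n = r+1.
Hence, by induction on n, the claim holds for every n ≥ 1.

u_n = 3(-2)^n + 5·6^(n - 1)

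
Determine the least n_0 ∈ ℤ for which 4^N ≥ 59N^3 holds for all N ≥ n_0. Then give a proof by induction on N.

n_0 = 8

At N = 7: 16384 < 20237, so the inequality fails and n_0 ≥ 8. We prove 4^N ≥ 59N^3 for all N ≥ 8.
When N = 8: 4^N = 65536 and 59N^3 = 30208, so 65536 ≥ 30208.
For the inductive step, assume it holds for an arbitrary m ≥ 8, so 4^m ≥ 59m^3.
Then 4^(m + 1) = 4·(4^m) ≥ 4·(59m^3).
Also, for m ≥ 8 we have 4·(59m^3) ≥ 59(m+1)^3, since 4 ≥ (1 + 1/m)^3 for all m ≥ 8.
Combining, 4^(m + 1) ≥ 59(m+1)^3.
This completes the induction.
Hence the smallest such n_0 is 8.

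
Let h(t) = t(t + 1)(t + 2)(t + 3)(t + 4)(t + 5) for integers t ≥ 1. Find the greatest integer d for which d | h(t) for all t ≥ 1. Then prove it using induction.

Computing the first values: h(1) = 720 and h(2) = 5040; gcd(720, 5040) = 720, so d ≤ 720.
We prove 720 | t(t + 1)(t + 2)(t + 3)(t + 4)(t + 5) for all t ≥ 1 by induction on t.
Base case (t = 1): h(1) = 720 = 720·(1), so 720 | h(1).
For the inductive step, assume it holds for an arbitrary p ≥ 1, i.e. 720 | h(p). Then
h(p+1) − h(p) = (p+1)·(p+2)·(p+3)·(p+4)·(p+5)·(p+6) − p·(p+1)·(p+2)·(p+3)·(p+4)·(p+5) = (p+1)·(p+2)·(p+3)·(p+4)·(p+5)·[(p+6) − p] = 6·(p+1)·(p+2)·(p+3)·(p+4)·(p+5). The product of 5 consecutive integers is divisible by (5)! = 120, so h(p+1) − h(p) is divisible by 6·120 = 720. By the inductive hypothesis 720 | h(p), hence 720 | h(p+1).
By the principle of mathematical induction, the result holds for all t ≥ 1.
Therefore the largest such d is 720.

d = 720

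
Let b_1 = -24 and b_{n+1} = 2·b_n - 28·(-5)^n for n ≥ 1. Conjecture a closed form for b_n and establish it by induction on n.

Computing the first terms: b_1 = -24, b_2 = 92, b_3 = -516. This suggests b_n = 4(-5)^n - 2^(n + 1).
For the base case n = 1: the formula gives -24 = -24 = b_1.
For the inductive step, assume it holds for an arbitrary k ≥ 1, so b_k = 4(-5)^k - 2^(k + 1).
Then b_{k+1} = 2·b_k - 28·(-5)^k = 2·(4(-5)^k - 2^(k + 1)) - 28·(-5)^k = 4(-5)^(k + 1) - 2^(k + 2) = 4(-5)^(k+1) - 2^((k+1) + 1),
which is the claimed formula at n = k+1.
This completes the induction.

b_n = 4(-5)^n - 2^(n + 1)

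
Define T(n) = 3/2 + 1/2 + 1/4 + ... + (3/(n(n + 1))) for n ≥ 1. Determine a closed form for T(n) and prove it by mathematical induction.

T(n) = 3n/(n + 1)

We claim T(n) = 3n/(n + 1) for all n ≥ 1.
Base case (n = 1): T(1) = 3/2, and the closed form gives 3/2. They agree.
For the inductive step, assume it holds for an arbitrary i ≥ 1, so T(i) = 3i/(i + 1).
Then T(i+1) = T(i) + (3/((i + 1)(i + 2))) = (3i/(i + 1)) + (3/((i + 1)(i + 2))).
Simplifying, T(i+1) = 3(i + 1)/(i + 2) = 3(i+1)/((i+1) + 1),
which is the closed form with n = i+1.
By the principle of mathematical induction, the result holds for all n ≥ 1.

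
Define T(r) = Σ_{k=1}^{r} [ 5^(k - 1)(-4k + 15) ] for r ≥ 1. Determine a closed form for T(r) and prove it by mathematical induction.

T(r) = 5^r(-r + 4) - 4

We claim T(r) = 5^r(-r + 4) - 4 for all r ≥ 1.
For the base case r = 1: T(1) = 11, and the closed form gives 11. They agree.
Inductive step: suppose the statement holds for some k ≥ 1, so T(k) = 5^k(-k + 4) - 4.
Then T(k+1) = T(k) + (5^k(-4k + 11)) = (5^k(-k + 4) - 4) + (5^k(-4k + 11)).
Simplifying, T(k+1) = -5·5^k·k + 15·5^k - 4 = 5^(k+1)(-(k+1) + 4) - 4,
which is the closed form with r = k+1.
This completes the induction.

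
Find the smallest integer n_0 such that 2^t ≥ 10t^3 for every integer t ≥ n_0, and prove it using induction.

At t = 15: 32768 < 33750, so the inequality fails and n_0 ≥ 16. We prove 2^t ≥ 10t^3 for all t ≥ 16.
Base step (t = 16): 2^t = 65536 and 10t^3 = 40960, so 65536 ≥ 40960.
For the inductive step, assume it holds for an arbitrary r ≥ 16, so 2^r ≥ 10r^3.
Then 2^(r + 1) = 2·(2^r) ≥ 2·(10r^3).
Also, for r ≥ 16 we have 2·(10r^3) ≥ 10(r+1)^3, since 2 ≥ (1 + 1/r)^3 for all r ≥ 16.
Combining, 2^(r + 1) ≥ 10(r+1)^3.
By induction, the statement is established for all t ≥ 16.
Hence the smallest such n_0 is 16.

n_0 = 16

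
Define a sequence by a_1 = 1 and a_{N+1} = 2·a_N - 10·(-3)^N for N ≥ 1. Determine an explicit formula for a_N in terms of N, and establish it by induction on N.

a_N = 2(-3)^N + 7·2^(N - 1)

Computing the first terms: a_1 = 1, a_2 = 32, a_3 = -26. This suggests a_N = 2(-3)^N + 7·2^(N - 1).
For the base case N = 1: the formula gives 1 = 1 = a_1.
Inductive step: assume the claim holds for N = j, so a_j = 2(-3)^j + 7·2^(j - 1).
Then a_{j+1} = 2·a_j - 10·(-3)^j = 2·(2(-3)^j + 7·2^(j - 1)) - 10·(-3)^j = 2(-3)^(j + 1) + 7·2^j = 2(-3)^(j+1) + 7·2^((j+1) - 1),
which is the claimed formula at N = j+1.
This completes the induction.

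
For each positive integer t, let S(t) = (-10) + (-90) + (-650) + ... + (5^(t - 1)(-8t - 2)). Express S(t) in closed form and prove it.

We claim S(t) = -2·5^t·t for all t ≥ 1.
When t = 1: S(1) = -10, and the closed form gives -10. They agree.
Suppose the result is true for t = r, so S(r) = -2·5^r·r.
Then S(r+1) = S(r) + (5^r(-8r - 10)) = (-2·5^r·r) + (5^r(-8r - 10)).
Simplifying, S(r+1) = 10·5^r(-r - 1) = -2·5^(r+1)·(r+1),
which is the closed form with t = r+1.
By the principle of mathematical induction, the result holds for all t ≥ 1.

S(t) = -2·5^t·t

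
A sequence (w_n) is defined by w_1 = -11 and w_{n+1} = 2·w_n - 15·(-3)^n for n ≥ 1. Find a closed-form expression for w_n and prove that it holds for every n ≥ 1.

Computing the first terms: w_1 = -11, w_2 = 23, w_3 = -89. This suggests w_n = -(-3)^(n + 1) - 2^n.
Base step (n = 1): the formula gives -11 = -11 = w_1.
Inductive step: suppose the statement holds for some i ≥ 1, so w_i = -(-3)^(i + 1) - 2^i.
Then w_{i+1} = 2·w_i - 15·(-3)^i = 2·(-(-3)^(i + 1) - 2^i) - 15·(-3)^i = -(-3)^(i + 2) - 2^(i + 1) = -(-3)^((i+1) + 1) - 2^(i+1),
which is the claimed formula at n = i+1.
By the principle of mathematical induction, the result holds for all n ≥ 1.

w_n = -(-3)^(n + 1) - 2^n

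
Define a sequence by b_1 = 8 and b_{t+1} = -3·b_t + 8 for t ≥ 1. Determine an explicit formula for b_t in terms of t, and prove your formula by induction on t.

b_t = -2(-3)^t + 2

Computing the first terms: b_1 = 8, b_2 = -16, b_3 = 56. This suggests b_t = -2(-3)^t + 2.
Base step (t = 1): the formula gives 8 = 8 = b_1.
Suppose the result is true for t = m, so b_m = -2(-3)^m + 2.
Then b_{m+1} = -3·b_m + 8 = -3·(-2(-3)^m + 2) + 8 = -2(-3)^(m + 1) + 2,
which is the claimed formula at t = m+1.
This completes the induction.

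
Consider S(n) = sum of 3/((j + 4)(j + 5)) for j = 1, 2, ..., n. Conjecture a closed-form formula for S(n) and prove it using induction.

We claim S(n) = 3n/(5(n + 5)) for all n ≥ 1.
For the base case n = 1: S(1) = 1/10, and the closed form gives 1/10. They agree.
Inductive step: assume the claim holds for n = j, so S(j) = 3j/(5(j + 5)).
Then S(j+1) = S(j) + (3/((j + 5)(j + 6))) = (3j/(5(j + 5))) + (3/((j + 5)(j + 6))).
Simplifying, S(j+1) = 3(j + 1)/(5(j + 6)) = 3(j+1)/(5((j+1) + 5)),
which is the closed form with n = j+1.
By induction, the statement is established for all n ≥ 1.

S(n) = 3n/(5(n + 5))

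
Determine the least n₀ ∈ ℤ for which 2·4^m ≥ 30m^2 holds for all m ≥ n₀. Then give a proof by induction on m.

n₀ = 4

At m = 3: 128 < 270, so the inequality fails and n₀ ≥ 4. We prove 2·4^m ≥ 30m^2 for all m ≥ 4.
Base step (m = 4): 2·4^m = 512 and 30m^2 = 480, so 512 ≥ 480.
Inductive step: suppose the statement holds for some r ≥ 4, so 2·4^r ≥ 30r^2.
Then 2·4^(r + 1) = 4·(2·4^r) ≥ 4·(30r^2).
Also, for r ≥ 4 we have 4·(30r^2) ≥ 30(r+1)^2, since 4 ≥ (1 + 1/r)^2 for all r ≥ 4.
Combining, 2·4^(r + 1) ≥ 30(r+1)^2.
By induction, the statement is established for all m ≥ 4.
Hence the smallest such n₀ is 4.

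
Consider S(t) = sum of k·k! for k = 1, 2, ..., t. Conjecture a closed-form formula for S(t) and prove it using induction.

S(t) = (t + 1)! - 1

We claim S(t) = (t + 1)! - 1 for all t ≥ 1.
When t = 1: S(1) = 1, and the closed form gives 1. They agree.
Inductive step: assume the claim holds for t = k, so S(k) = (k + 1)! - 1.
Then S(k+1) = S(k) + ((k + 1)(k + 1)!) = ((k + 1)! - 1) + ((k + 1)(k + 1)!).
Simplifying, S(k+1) = ((k+1) + 1)! - 1,
which is the closed form with t = k+1.
By the principle of mathematical induction, the result holds for all t ≥ 1.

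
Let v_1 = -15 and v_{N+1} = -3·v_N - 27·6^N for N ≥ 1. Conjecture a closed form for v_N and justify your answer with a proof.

Computing the first terms: v_1 = -15, v_2 = -117, v_3 = -621. This suggests v_N = -(-3)^N - 3·6^N.
For the base case N = 1: the formula gives -15 = -15 = v_1.
Suppose the result is true for N = j, so v_j = -(-3)^j - 3·6^j.
Then v_{j+1} = -3·v_j - 27·6^j = -3·(-(-3)^j - 3·6^j) - 27·6^j = -(-3)^(j + 1) - 3·6^(j + 1),
which is the claimed formula at N = j+1.
This completes the induction.

v_N = -(-3)^N - 3·6^N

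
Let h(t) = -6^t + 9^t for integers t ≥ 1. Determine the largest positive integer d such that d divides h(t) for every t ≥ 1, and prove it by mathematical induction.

d = 3

Computing the first values: h(1) = 3 and h(2) = 45; gcd(3, 45) = 3, so d ≤ 3.
We prove 3 | -6^t + 9^t for all t ≥ 1 by induction on t.
Base step (t = 1): h(1) = 3 = 3·(1), so 3 | h(1).
For the inductive step, assume it holds for an arbitrary i ≥ 1, i.e. 3 | h(i). Then
9^{i+1} − 6^{i+1} = 9·9^i − 6·6^i = 9·(9^i − 6^i) + (3)·6^i. The first term is divisible by 3 by the inductive hypothesis, and the second term (3)·6^i is divisible by 3 since 3 | 3. Hence 3 | h(i+1).
By the principle of mathematical induction, the result holds for all t ≥ 1.
Therefore the largest such d is 3.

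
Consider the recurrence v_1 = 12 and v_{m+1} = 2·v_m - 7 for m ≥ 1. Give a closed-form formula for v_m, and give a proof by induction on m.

Computing the first terms: v_1 = 12, v_2 = 17, v_3 = 27. This suggests v_m = 5·2^(m - 1) + 7.
Base step (m = 1): the formula gives 12 = 12 = v_1.
Suppose the result is true for m = r, so v_r = 5·2^(r - 1) + 7.
Then v_{r+1} = 2·v_r - 7 = 2·(5·2^(r - 1) + 7) - 7 = 5·2^r + 7 = 5·2^((r+1) - 1) + 7,
which is the claimed formula at m = r+1.
This completes the induction.

v_m = 5·2^(m - 1) + 7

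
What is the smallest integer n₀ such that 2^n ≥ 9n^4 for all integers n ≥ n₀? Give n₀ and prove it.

n₀ = 21

At n = 20: 1048576 < 1440000, so the inequality fails and n₀ ≥ 21. We prove 2^n ≥ 9n^4 for all n ≥ 21.
Base step (n = 21): 2^n = 2097152 and 9n^4 = 1750329, so 2097152 ≥ 1750329.
Suppose the result is true for n = i, so 2^i ≥ 9i^4.
Then 2^(i + 1) = 2·(2^i) ≥ 2·(9i^4).
Also, for i ≥ 21 we have 2·(9i^4) ≥ 9(i+1)^4, since 2 ≥ (1 + 1/i)^4 for all i ≥ 21.
Combining, 2^(i + 1) ≥ 9(i+1)^4.
This completes the induction.
Hence the smallest such n₀ is 21.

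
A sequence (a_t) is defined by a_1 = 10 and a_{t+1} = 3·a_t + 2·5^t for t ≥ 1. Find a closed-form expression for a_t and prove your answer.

Computing the first terms: a_1 = 10, a_2 = 40, a_3 = 170. This suggests a_t = 5·3^(t - 1) + 5^t.
For the base case t = 1: the formula gives 10 = 10 = a_1.
Inductive step: suppose the statement holds for some i ≥ 1, so a_i = 5·3^(i - 1) + 5^i.
Then a_{i+1} = 3·a_i + 2·5^i = 3·(5·3^(i - 1) + 5^i) + 2·5^i = 5·3^i + 5^(i + 1) = 5·3^((i+1) - 1) + 5^(i+1),
which is the claimed formula at t = i+1.
Hence, by induction on t, the claim holds for every t ≥ 1.

a_t = 5·3^(t - 1) + 5^t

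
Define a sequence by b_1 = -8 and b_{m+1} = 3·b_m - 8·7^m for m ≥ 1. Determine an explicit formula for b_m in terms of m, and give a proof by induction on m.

b_m = 2·3^m - 2·7^m

Computing the first terms: b_1 = -8, b_2 = -80, b_3 = -632. This suggests b_m = 2·3^m - 2·7^m.
Base step (m = 1): the formula gives -8 = -8 = b_1.
Suppose the result is true for m = k, so b_k = 2·3^k - 2·7^k.
Then b_{k+1} = 3·b_k - 8·7^k = 3·(2·3^k - 2·7^k) - 8·7^k = 2·3^(k + 1) - 2·7^(k + 1),
which is the claimed formula at m = k+1.
Hence, by induction on m, the claim holds for every m ≥ 1.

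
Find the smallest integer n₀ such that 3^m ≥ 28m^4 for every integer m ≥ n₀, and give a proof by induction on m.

At m = 12: 531441 < 580608, so the inequality fails and n₀ ≥ 13. We prove 3^m ≥ 28m^4 for all m ≥ 13.
When m = 13: 3^m = 1594323 and 28m^4 = 799708, so 1594323 ≥ 799708.
For the inductive step, assume it holds for an arbitrary j ≥ 13, so 3^j ≥ 28j^4.
Then 3^(j + 1) = 3·(3^j) ≥ 3·(28j^4).
Also, for j ≥ 13 we have 3·(28j^4) ≥ 28(j+1)^4, since 3 ≥ (1 + 1/j)^4 for all j ≥ 13.
Combining, 3^(j + 1) ≥ 28(j+1)^4.
By induction, the statement is established for all m ≥ 13.
Hence the smallest such n₀ is 13.

n₀ = 13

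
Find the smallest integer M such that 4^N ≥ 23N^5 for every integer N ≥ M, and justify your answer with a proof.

M = 11

At N = 10: 1048576 < 2300000, so the inequality fails and M ≥ 11. We prove 4^N ≥ 23N^5 for all N ≥ 11.
Base case (N = 11): 4^N = 4194304 and 23N^5 = 3704173, so 4194304 ≥ 3704173.
Inductive step: suppose the statement holds for some k ≥ 11, so 4^k ≥ 23k^5.
Then 4^(k + 1) = 4·(4^k) ≥ 4·(23k^5).
Also, for k ≥ 11 we have 4·(23k^5) ≥ 23(k+1)^5, since 4 ≥ (1 + 1/k)^5 for all k ≥ 11.
Combining, 4^(k + 1) ≥ 23(k+1)^5.
Hence, by induction on N, the claim holds for every N ≥ 11.
Hence the smallest such M is 11.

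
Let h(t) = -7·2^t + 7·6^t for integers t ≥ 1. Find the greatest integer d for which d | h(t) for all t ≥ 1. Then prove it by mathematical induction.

d = 28

Computing the first values: h(1) = 28 and h(2) = 224; gcd(28, 224) = 28, so d ≤ 28.
We prove 28 | -7·2^t + 7·6^t for all t ≥ 1 by induction on t.
Base case (t = 1): h(1) = 28 = 28·(1), so 28 | h(1).
Suppose the result is true for t = k, i.e. 28 | h(k). Then
h(k+1) − 6·h(k) = (-7·2^(k+1) + 7·6^(k+1)) − 6·(-7·2^k + 7·6^k) = (-7)·2^k·(2 − 6) = (28)·2^k. Since 28 | h(k) by the inductive hypothesis, 28 | 6·h(k); and 28 | 28 since 28 = 28·1. Therefore 28 | h(k+1).
By induction, the statement is established for all t ≥ 1.
Therefore the largest such d is 28.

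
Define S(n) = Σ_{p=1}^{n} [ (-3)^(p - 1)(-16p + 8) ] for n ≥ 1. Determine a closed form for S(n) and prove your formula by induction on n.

We claim S(n) = (-3)^n(4n - 1) + 1 for all n ≥ 1.
Base step (n = 1): S(1) = -8, and the closed form gives -8. They agree.
Inductive step: assume the claim holds for n = p, so S(p) = (-3)^p(4p - 1) + 1.
Then S(p+1) = S(p) + ((-3)^p(-16p - 8)) = ((-3)^p(4p - 1) + 1) + ((-3)^p(-16p - 8)).
Simplifying, S(p+1) = -12(-3)^p·p - 9(-3)^p + 1 = (-3)^(p+1)(4(p+1) - 1) + 1,
which is the closed form with n = p+1.
This completes the induction.

S(n) = (-3)^n(4n - 1) + 1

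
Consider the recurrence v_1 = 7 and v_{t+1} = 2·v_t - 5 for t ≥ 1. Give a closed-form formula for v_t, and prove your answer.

Computing the first terms: v_1 = 7, v_2 = 9, v_3 = 13. This suggests v_t = 2^t + 5.
Base step (t = 1): the formula gives 7 = 7 = v_1.
Inductive step: suppose the statement holds for some r ≥ 1, so v_r = 2^r + 5.
Then v_{r+1} = 2·v_r - 5 = 2·(2^r + 5) - 5 = 2^(r + 1) + 5,
which is the claimed formula at t = r+1.
This completes the induction.

v_t = 2^t + 5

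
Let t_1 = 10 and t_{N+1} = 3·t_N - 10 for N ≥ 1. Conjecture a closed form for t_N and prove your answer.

t_N = 5·3^(N - 1) + 5

Computing the first terms: t_1 = 10, t_2 = 20, t_3 = 50. This suggests t_N = 5·3^(N - 1) + 5.
Base step (N = 1): the formula gives 10 = 10 = t_1.
Suppose the result is true for N = r, so t_r = 5·3^(r - 1) + 5.
Then t_{r+1} = 3·t_r - 10 = 3·(5·3^(r - 1) + 5) - 10 = 5·3^r + 5 = 5·3^((r+1) - 1) + 5,
which is the claimed formula at N = r+1.
This completes the induction.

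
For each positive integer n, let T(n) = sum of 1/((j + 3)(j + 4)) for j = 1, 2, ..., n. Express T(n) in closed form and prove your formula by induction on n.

We claim T(n) = n/(4(n + 4)) for all n ≥ 1.
Base case (n = 1): T(1) = 1/20, and the closed form gives 1/20. They agree.
Inductive step: assume the claim holds for n = j, so T(j) = j/(4(j + 4)).
Then T(j+1) = T(j) + (1/((j + 4)(j + 5))) = (j/(4(j + 4))) + (1/((j + 4)(j + 5))).
Simplifying, T(j+1) = (j + 1)/(4(j + 5)) = (j+1)/(4((j+1) + 4)),
which is the closed form with n = j+1.
By induction, the statement is established for all n ≥ 1.

T(n) = n/(4(n + 4))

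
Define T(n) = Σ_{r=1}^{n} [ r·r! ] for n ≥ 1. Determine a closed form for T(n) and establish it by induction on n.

We claim T(n) = (n + 1)! - 1 for all n ≥ 1.
Base case (n = 1): T(1) = 1, and the closed form gives 1. They agree.
Inductive step: suppose the statement holds for some r ≥ 1, so T(r) = (r + 1)! - 1.
Then T(r+1) = T(r) + ((r + 1)(r + 1)!) = ((r + 1)! - 1) + ((r + 1)(r + 1)!).
Simplifying, T(r+1) = ((r+1) + 1)! - 1,
which is the closed form with n = r+1.
By induction, the statement is established for all n ≥ 1.

T(n) = (n + 1)! - 1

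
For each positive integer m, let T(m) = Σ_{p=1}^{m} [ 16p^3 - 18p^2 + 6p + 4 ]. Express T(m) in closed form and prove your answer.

T(m) = 2m(2m^3 + m^2 - m + 2)

We claim T(m) = 2m(2m^3 + m^2 - m + 2) for all m ≥ 1.
When m = 1: T(1) = 8, and the closed form gives 8. They agree.
Suppose the result is true for m = p, so T(p) = 2p(2p^3 + p^2 - p + 2).
Then T(p+1) = T(p) + (16p^3 + 30p^2 + 18p + 8) = (2p(2p^3 + p^2 - p + 2)) + (16p^3 + 30p^2 + 18p + 8).
Simplifying, T(p+1) = 2(p + 1)(2p^3 + 7p^2 + 7p + 4) = 2(p+1)(2(p+1)^3 + (p+1)^2 - (p+1) + 2),
which is the closed form with m = p+1.
This completes the induction.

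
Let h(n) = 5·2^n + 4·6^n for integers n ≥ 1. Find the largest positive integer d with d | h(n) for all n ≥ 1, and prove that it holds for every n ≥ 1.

d = 2

Computing the first values: h(1) = 34 and h(2) = 164; gcd(34, 164) = 2, so d ≤ 2.
We prove 2 | 5·2^n + 4·6^n for all n ≥ 1 by induction on n.
When n = 1: h(1) = 34 = 2·(17), so 2 | h(1).
For the inductive step, assume it holds for an arbitrary k ≥ 1, i.e. 2 | h(k). Then
h(k+1) − 6·h(k) = (5·2^(k+1) + 4·6^(k+1)) − 6·(5·2^k + 4·6^k) = (5)·2^k·(2 − 6) = (-20)·2^k. Since 2 | h(k) by the inductive hypothesis, 2 | 6·h(k); and 2 | -20 since -20 = 2·-10. Therefore 2 | h(k+1).
By the principle of mathematical induction, the result holds for all n ≥ 1.
Therefore the largest such d is 2.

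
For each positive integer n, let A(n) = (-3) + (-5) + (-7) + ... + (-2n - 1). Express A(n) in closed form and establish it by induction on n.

A(n) = -n(n + 2)

We claim A(n) = -n(n + 2) for all n ≥ 1.
For the base case n = 1: A(1) = -3, and the closed form gives -3. They agree.
For the inductive step, assume it holds for an arbitrary m ≥ 1, so A(m) = m(-m - 2).
Then A(m+1) = A(m) + (-2m - 3) = (m(-m - 2)) + (-2m - 3).
Simplifying, A(m+1) = -(m + 1)(m + 3) = -(m+1)((m+1) + 2),
which is the closed form with n = m+1.
Hence, by induction on n, the claim holds for every n ≥ 1.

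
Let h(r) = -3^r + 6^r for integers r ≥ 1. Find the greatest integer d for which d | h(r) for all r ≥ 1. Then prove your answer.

Computing the first values: h(1) = 3 and h(2) = 27; gcd(3, 27) = 3, so d ≤ 3.
We prove 3 | -3^r + 6^r for all r ≥ 1 by induction on r.
When r = 1: h(1) = 3 = 3·(1), so 3 | h(1).
Inductive step: suppose the statement holds for some i ≥ 1, i.e. 3 | h(i). Then
6^{i+1} − 3^{i+1} = 6·6^i − 3·3^i = 6·(6^i − 3^i) + (3)·3^i. The first term is divisible by 3 by the inductive hypothesis, and the second term (3)·3^i is divisible by 3 since 3 | 3. Hence 3 | h(i+1).
By induction, the statement is established for all r ≥ 1.
Therefore the largest such d is 3.

d = 3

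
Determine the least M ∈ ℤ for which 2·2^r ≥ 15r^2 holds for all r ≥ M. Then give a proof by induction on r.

M = 10

At r = 9: 1024 < 1215, so the inequality fails and M ≥ 10. We prove 2·2^r ≥ 15r^2 for all r ≥ 10.
When r = 10: 2·2^r = 2048 and 15r^2 = 1500, so 2048 ≥ 1500.
Inductive step: suppose the statement holds for some m ≥ 10, so 2·2^m ≥ 15m^2.
Then 2·2^(m + 1) = 2·(2·2^m) ≥ 2·(15m^2).
Also, for m ≥ 10 we have 2·(15m^2) ≥ 15(m+1)^2, since 2 ≥ (1 + 1/m)^2 for all m ≥ 10.
Combining, 2·2^(m + 1) ≥ 15(m+1)^2.
By induction, the statement is established for all r ≥ 10.
Hence the smallest such M is 10.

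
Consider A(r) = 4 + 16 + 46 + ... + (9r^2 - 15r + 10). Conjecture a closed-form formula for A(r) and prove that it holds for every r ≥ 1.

A(r) = r(3r^2 - 3r + 4)

We claim A(r) = r(3r^2 - 3r + 4) for all r ≥ 1.
Base case (r = 1): A(1) = 4, and the closed form gives 4. They agree.
Inductive step: suppose the statement holds for some m ≥ 1, so A(m) = m(3m^2 - 3m + 4).
Then A(m+1) = A(m) + (9m^2 + 3m + 4) = (m(3m^2 - 3m + 4)) + (9m^2 + 3m + 4).
Simplifying, A(m+1) = (m + 1)(3m^2 + 3m + 4) = (m+1)(3(m+1)^2 - 3(m+1) + 4),
which is the closed form with r = m+1.
Hence, by induction on r, the claim holds for every r ≥ 1.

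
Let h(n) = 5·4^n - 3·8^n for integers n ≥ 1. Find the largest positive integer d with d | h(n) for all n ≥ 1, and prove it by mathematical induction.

d = 4

Computing the first values: h(1) = -4 and h(2) = -112; gcd(-4, -112) = 4, so d ≤ 4.
We prove 4 | 5·4^n - 3·8^n for all n ≥ 1 by induction on n.
Base case (n = 1): h(1) = -4 = 4·(-1), so 4 | h(1).
For the inductive step, assume it holds for an arbitrary r ≥ 1, i.e. 4 | h(r). Then
h(r+1) − 8·h(r) = (5·4^(r+1) - 3·8^(r+1)) − 8·(5·4^r - 3·8^r) = (5)·4^r·(4 − 8) = (-20)·4^r. Since 4 | h(r) by the inductive hypothesis, 4 | 8·h(r); and 4 | -20 since -20 = 4·-5. Therefore 4 | h(r+1).
By induction, the statement is established for all n ≥ 1.
Therefore the largest such d is 4.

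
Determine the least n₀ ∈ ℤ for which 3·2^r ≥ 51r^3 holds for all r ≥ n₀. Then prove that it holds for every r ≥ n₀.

n₀ = 17

At r = 16: 196608 < 208896, so the inequality fails and n₀ ≥ 17. We prove 3·2^r ≥ 51r^3 for all r ≥ 17.
Base step (r = 17): 3·2^r = 393216 and 51r^3 = 250563, so 393216 ≥ 250563.
Inductive step: assume the claim holds for r = j, so 3·2^j ≥ 51j^3.
Then 3·2^(j + 1) = 2·(3·2^j) ≥ 2·(51j^3).
Also, for j ≥ 17 we have 2·(51j^3) ≥ 51(j+1)^3, since 2 ≥ (1 + 1/j)^3 for all j ≥ 17.
Combining, 3·2^(j + 1) ≥ 51(j+1)^3.
This completes the induction.
Hence the smallest such n₀ is 17.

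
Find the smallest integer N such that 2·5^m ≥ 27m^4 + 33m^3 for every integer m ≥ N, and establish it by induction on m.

At m = 6: 31250 < 42120, so the inequality fails and N ≥ 7. We prove 2·5^m ≥ 27m^4 + 33m^3 for all m ≥ 7.
When m = 7: 2·5^m = 156250 and 27m^4 + 33m^3 = 76146, so 156250 ≥ 76146.
For the inductive step, assume it holds for an arbitrary i ≥ 7, so 2·5^i ≥ 27i^4 + 33i^3.
Then 2·5^(i + 1) = 5·(2·5^i) ≥ 5·(27i^4 + 33i^3).
Also, for i ≥ 7 we have 5·(27i^4 + 33i^3) ≥ 27(i+1)^4 + 33(i+1)^3, since 5·(27i^4 + 33i^3) − (27(i+1)^4 + 33(i+1)^3) = 108i^4 + 24i^3 - 261i^2 - 207i - 60, which is nonnegative for all i ≥ 7.
Combining, 2·5^(i + 1) ≥ 27(i+1)^4 + 33(i+1)^3.
By induction, the statement is established for all m ≥ 7.
Hence the smallest such N is 7.

N = 7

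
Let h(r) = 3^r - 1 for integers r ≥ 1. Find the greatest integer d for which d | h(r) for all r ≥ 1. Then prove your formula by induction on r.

d = 2

Computing the first values: h(1) = 2 and h(2) = 8; gcd(2, 8) = 2, so d ≤ 2.
We prove 2 | 3^r - 1 for all r ≥ 1 by induction on r.
Base case (r = 1): h(1) = 2 = 2·(1), so 2 | h(1).
For the inductive step, assume it holds for an arbitrary j ≥ 1, i.e. 2 | h(j). Then
3^{j+1} − 1^{j+1} = 3·3^j − 1·1^j = 3·(3^j − 1^j) + (2)·1^j. The first term is divisible by 2 by the inductive hypothesis, and the second term (2)·1^j is divisible by 2 since 2 | 2. Hence 2 | h(j+1).
By the principle of mathematical induction, the result holds for all r ≥ 1.
Therefore the largest such d is 2.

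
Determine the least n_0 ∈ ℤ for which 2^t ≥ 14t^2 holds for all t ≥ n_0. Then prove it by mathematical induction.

n_0 = 11

At t = 10: 1024 < 1400, so the inequality fails and n_0 ≥ 11. We prove 2^t ≥ 14t^2 for all t ≥ 11.
Base step (t = 11): 2^t = 2048 and 14t^2 = 1694, so 2048 ≥ 1694.
Inductive step: assume the claim holds for t = j, so 2^j ≥ 14j^2.
Then 2^(j + 1) = 2·(2^j) ≥ 2·(14j^2).
Also, for j ≥ 11 we have 2·(14j^2) ≥ 14(j+1)^2, since 2 ≥ (1 + 1/j)^2 for all j ≥ 11.
Combining, 2^(j + 1) ≥ 14(j+1)^2.
Hence, by induction on t, the claim holds for every t ≥ 11.
Hence the smallest such n_0 is 11.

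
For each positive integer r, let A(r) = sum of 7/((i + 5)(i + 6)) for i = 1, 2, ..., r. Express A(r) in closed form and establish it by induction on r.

We claim A(r) = 7r/(6(r + 6)) for all r ≥ 1.
When r = 1: A(1) = 1/6, and the closed form gives 1/6. They agree.
Inductive step: suppose the statement holds for some i ≥ 1, so A(i) = 7i/(6(i + 6)).
Then A(i+1) = A(i) + (7/((i + 6)(i + 7))) = (7i/(6(i + 6))) + (7/((i + 6)(i + 7))).
Simplifying, A(i+1) = 7(i + 1)/(6(i + 7)) = 7(i+1)/(6((i+1) + 6)),
which is the closed form with r = i+1.
By induction, the statement is established for all r ≥ 1.

A(r) = 7r/(6(r + 6))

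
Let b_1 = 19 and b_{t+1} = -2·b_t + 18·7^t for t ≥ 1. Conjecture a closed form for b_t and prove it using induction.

Computing the first terms: b_1 = 19, b_2 = 88, b_3 = 706. This suggests b_t = 5(-2)^(t - 1) + 2·7^t.
When t = 1: the formula gives 19 = 19 = b_1.
For the inductive step, assume it holds for an arbitrary k ≥ 1, so b_k = 5(-2)^(k - 1) + 2·7^k.
Then b_{k+1} = -2·b_k + 18·7^k = -2·(5(-2)^(k - 1) + 2·7^k) + 18·7^k = 5(-2)^k + 2·7^(k + 1) = 5(-2)^((k+1) - 1) + 2·7^(k+1),
which is the claimed formula at t = k+1.
By the principle of mathematical induction, the result holds for all t ≥ 1.

b_t = 5(-2)^(t - 1) + 2·7^t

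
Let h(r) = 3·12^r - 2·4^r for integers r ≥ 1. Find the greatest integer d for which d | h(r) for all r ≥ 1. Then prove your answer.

Computing the first values: h(1) = 28 and h(2) = 400; gcd(28, 400) = 4, so d ≤ 4.
We prove 4 | 3·12^r - 2·4^r for all r ≥ 1 by induction on r.
Base case (r = 1): h(1) = 28 = 4·(7), so 4 | h(1).
Inductive step: suppose the statement holds for some m ≥ 1, i.e. 4 | h(m). Then
h(m+1) − 12·h(m) = (3·12^(m+1) - 2·4^(m+1)) − 12·(3·12^m - 2·4^m) = (-2)·4^m·(4 − 12) = (16)·4^m. Since 4 | h(m) by the inductive hypothesis, 4 | 12·h(m); and 4 | 16 since 16 = 4·4. Therefore 4 | h(m+1).
By the principle of mathematical induction, the result holds for all r ≥ 1.
Therefore the largest such d is 4.

d = 4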